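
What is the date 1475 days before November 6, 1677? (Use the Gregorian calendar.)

October 23, 1673

−365 (one year) → Nov 6, 1676 (1110 left).
−366 (one year; includes Feb 29, 1676) → Nov 6, 1675 (744 left).
−365 (one year) → Nov 6, 1674 (379 left).
−6 → Oct 31, 1674 (end of Oct, 31 days; 373 left).
−31 → Sep 30, 1674 (end of Sep, 30 days; 342 left).
−30 → Aug 31, 1674 (end of Aug, 31 days; 312 left).
−31 → Jul 31, 1674 (end of Jul, 31 days; 281 left).
−31 → Jun 30, 1674 (end of Jun, 30 days; 250 left).
−30 → May 31, 1674 (end of May, 31 days; 220 left).
−31 → Apr 30, 1674 (end of Apr, 30 days; 189 left).
−30 → Mar 31, 1674 (end of Mar, 31 days; 159 left).
−31 → Feb 28, 1674 (end of Feb, 28 days; 128 left).
−28 → Jan 31, 1674 (end of Jan, 31 days; 100 left).
−31 → Dec 31, 1673 (end of Dec, 31 days; 69 left).
−31 → Nov 30, 1673 (end of Nov, 30 days; 38 left).
−30 → Oct 31, 1673 (end of Oct, 31 days; 8 left).
−8 → Oct 23, 1673.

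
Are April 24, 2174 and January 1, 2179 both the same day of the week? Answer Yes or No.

No

From Apr 24, 2174 to Jan 1, 2179 is 1713 days.
1713 mod 7 = 5, so they are different weekdays.
(Apr 24, 2174 is a Sunday; Jan 1, 2179 is a Friday.)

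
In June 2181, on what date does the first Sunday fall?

June 3, 2181

June 1, 2181 is a Friday.
The first Sunday is therefore June 3 (2 days later).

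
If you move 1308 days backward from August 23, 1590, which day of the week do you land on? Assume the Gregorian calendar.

Friday

First find the weekday of Aug 23, 1590. Doomsday rule: the anchor day for the 1500s is Wednesday. For year 90: 90÷12 = 7 r 6, and 6÷4 = 1, so 7+6+1 = 14.
Wednesday + 14 ≡ Wednesday — that's 1590's doomsday.
In August the doomsday date is Aug 8.
Aug 23 is 15 days after Aug 8; 15 mod 7 = 1, so Wednesday + 1 = Thursday.
1308 mod 7 = 6, so 1308 days before a Thursday is Thursday − 6 = Friday.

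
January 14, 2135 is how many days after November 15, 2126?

2982

Nov 15, 2126 → Nov 15, 2127: 365 days.
Nov 15, 2127 → Nov 15, 2128: 366 days (Feb 29, 2128 is in that span).
Nov 15, 2128 → Nov 15, 2129: 365 days.
Nov 15, 2129 → Nov 15, 2130: 365 days.
Nov 15, 2130 → Nov 15, 2131: 365 days.
Nov 15, 2131 → Nov 15, 2132: 366 days (Feb 29, 2132 is in that span).
Nov 15, 2132 → Nov 15, 2133: 365 days.
Nov 15, 2133 → Nov 15, 2134: 365 days.
Nov 15, 2134 → Dec 15, 2134: 30 days (November has 30).
Dec 15, 2134 → Jan 14, 2135: 30 days.
Total: 2982 days.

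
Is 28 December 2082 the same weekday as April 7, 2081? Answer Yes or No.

From Apr 7, 2081 to Dec 28, 2082 is 630 days.
630 mod 7 = 0, so they are the same weekday.
(Apr 7, 2081 is a Monday; Dec 28, 2082 is a Monday.)

Yes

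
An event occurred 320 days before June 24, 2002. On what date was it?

−24 → May 31, 2002 (end of May, 31 days; 296 left).
−31 → Apr 30, 2002 (end of Apr, 30 days; 265 left).
−30 → Mar 31, 2002 (end of Mar, 31 days; 235 left).
−31 → Feb 28, 2002 (end of Feb, 28 days; 204 left).
−28 → Jan 31, 2002 (end of Jan, 31 days; 176 left).
−31 → Dec 31, 2001 (end of Dec, 31 days; 145 left).
−31 → Nov 30, 2001 (end of Nov, 30 days; 114 left).
−30 → Oct 31, 2001 (end of Oct, 31 days; 84 left).
−31 → Sep 30, 2001 (end of Sep, 30 days; 53 left).
−30 → Aug 31, 2001 (end of Aug, 31 days; 23 left).
−23 → Aug 8, 2001.

August 8, 2001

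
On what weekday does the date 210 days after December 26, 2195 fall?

First find the weekday of Dec 26, 2195. Doomsday rule: the anchor day for the 2100s is Sunday. For year 95: 95÷12 = 7 r 11, and 11÷4 = 2, so 7+11+2 = 20.
Sunday + 20 ≡ Saturday — that's 2195's doomsday.
In December the doomsday date is Dec 12.
Dec 26 is 14 days after Dec 12; 14 mod 7 = 0, so Saturday + 0 = Saturday.
210 mod 7 = 0, so 210 days after a Saturday is Saturday + 0 = Saturday.

Saturday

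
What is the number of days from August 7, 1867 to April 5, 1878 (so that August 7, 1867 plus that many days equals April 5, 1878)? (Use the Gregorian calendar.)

Aug 7, 1867 → Aug 7, 1868: 366 days (Feb 29, 1868 is in that span).
Aug 7, 1868 → Aug 7, 1869: 365 days.
Aug 7, 1869 → Aug 7, 1870: 365 days.
Aug 7, 1870 → Aug 7, 1871: 365 days.
Aug 7, 1871 → Aug 7, 1872: 366 days (Feb 29, 1872 is in that span).
Aug 7, 1872 → Aug 7, 1873: 365 days.
Aug 7, 1873 → Aug 7, 1874: 365 days.
Aug 7, 1874 → Aug 7, 1875: 365 days.
Aug 7, 1875 → Aug 7, 1876: 366 days (Feb 29, 1876 is in that span).
Aug 7, 1876 → Aug 7, 1877: 365 days.
Aug 7, 1877 → Sep 7, 1877: 31 days (August has 31).
Sep 7, 1877 → Oct 7, 1877: 30 days (September has 30).
Oct 7, 1877 → Nov 7, 1877: 31 days (October has 31).
Nov 7, 1877 → Dec 7, 1877: 30 days (November has 30).
Dec 7, 1877 → Jan 7, 1878: 31 days (December has 31).
Jan 7, 1878 → Feb 7, 1878: 31 days (January has 31).
Feb 7, 1878 → Mar 7, 1878: 28 days (February has 28).
Mar 7, 1878 → Apr 5, 1878: 29 days.
Total: 3894 days.

3894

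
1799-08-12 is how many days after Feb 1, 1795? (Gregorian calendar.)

Feb 1, 1795 → Feb 1, 1796: 365 days.
Feb 1, 1796 → Feb 1, 1797: 366 days (Feb 29, 1796 is in that span).
Feb 1, 1797 → Feb 1, 1798: 365 days.
Feb 1, 1798 → Feb 1, 1799: 365 days.
Feb 1, 1799 → Mar 1, 1799: 28 days (February has 28).
Mar 1, 1799 → Apr 1, 1799: 31 days (March has 31).
Apr 1, 1799 → May 1, 1799: 30 days (April has 30).
May 1, 1799 → Jun 1, 1799: 31 days (May has 31).
Jun 1, 1799 → Jul 1, 1799: 30 days (June has 30).
Jul 1, 1799 → Aug 1, 1799: 31 days (July has 31).
Aug 1, 1799 → Aug 12, 1799: 11 days.
Total: 1653 days.

1653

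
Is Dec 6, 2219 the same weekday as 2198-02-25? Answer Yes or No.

No

From Feb 25, 2198 to Dec 6, 2219 is 7953 days.
7953 mod 7 = 1, so they are different weekdays.
(Feb 25, 2198 is a Sunday; Dec 6, 2219 is a Monday.)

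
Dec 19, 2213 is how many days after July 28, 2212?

Jul 28, 2212 → Jul 28, 2213: 365 days.
Jul 28, 2213 → Aug 28, 2213: 31 days (July has 31).
Aug 28, 2213 → Sep 28, 2213: 31 days (August has 31).
Sep 28, 2213 → Oct 28, 2213: 30 days (September has 30).
Oct 28, 2213 → Nov 28, 2213: 31 days (October has 31).
Nov 28, 2213 → Dec 19, 2213: 21 days.
Total: 509 days.

509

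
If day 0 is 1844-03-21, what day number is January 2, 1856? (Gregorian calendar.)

4304

Mar 21, 1844 → Mar 21, 1845: 365 days.
Mar 21, 1845 → Mar 21, 1846: 365 days.
Mar 21, 1846 → Mar 21, 1847: 365 days.
Mar 21, 1847 → Mar 21, 1848: 366 days (Feb 29, 1848 is in that span).
Mar 21, 1848 → Mar 21, 1849: 365 days.
Mar 21, 1849 → Mar 21, 1850: 365 days.
Mar 21, 1850 → Mar 21, 1851: 365 days.
Mar 21, 1851 → Mar 21, 1852: 366 days (Feb 29, 1852 is in that span).
Mar 21, 1852 → Mar 21, 1853: 365 days.
Mar 21, 1853 → Mar 21, 1854: 365 days.
Mar 21, 1854 → Mar 21, 1855: 365 days.
Mar 21, 1855 → Apr 21, 1855: 31 days (March has 31).
Apr 21, 1855 → May 21, 1855: 30 days (April has 30).
May 21, 1855 → Jun 21, 1855: 31 days (May has 31).
Jun 21, 1855 → Jul 21, 1855: 30 days (June has 30).
Jul 21, 1855 → Aug 21, 1855: 31 days (July has 31).
Aug 21, 1855 → Sep 21, 1855: 31 days (August has 31).
Sep 21, 1855 → Oct 21, 1855: 30 days (September has 30).
Oct 21, 1855 → Nov 21, 1855: 31 days (October has 31).
Nov 21, 1855 → Dec 21, 1855: 30 days (November has 30).
Dec 21, 1855 → Jan 2, 1856: 12 days.
Total: 4304 days.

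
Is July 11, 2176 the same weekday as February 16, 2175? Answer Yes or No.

From Feb 16, 2175 to Jul 11, 2176 is 511 days.
511 mod 7 = 0, so they are the same weekday.
(Feb 16, 2175 is a Thursday; Jul 11, 2176 is a Thursday.)

Yes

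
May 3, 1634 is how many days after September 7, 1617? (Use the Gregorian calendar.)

6082

Sep 7, 1617 → Sep 7, 1618: 365 days.
Sep 7, 1618 → Sep 7, 1619: 365 days.
Sep 7, 1619 → Sep 7, 1620: 366 days (Feb 29, 1620 is in that span).
Sep 7, 1620 → Sep 7, 1621: 365 days.
Sep 7, 1621 → Sep 7, 1622: 365 days.
Sep 7, 1622 → Sep 7, 1623: 365 days.
Sep 7, 1623 → Sep 7, 1624: 366 days (Feb 29, 1624 is in that span).
Sep 7, 1624 → Sep 7, 1625: 365 days.
Sep 7, 1625 → Sep 7, 1626: 365 days.
Sep 7, 1626 → Sep 7, 1627: 365 days.
Sep 7, 1627 → Sep 7, 1628: 366 days (Feb 29, 1628 is in that span).
Sep 7, 1628 → Sep 7, 1629: 365 days.
Sep 7, 1629 → Sep 7, 1630: 365 days.
Sep 7, 1630 → Sep 7, 1631: 365 days.
Sep 7, 1631 → Sep 7, 1632: 366 days (Feb 29, 1632 is in that span).
Sep 7, 1632 → Sep 7, 1633: 365 days.
Sep 7, 1633 → Oct 7, 1633: 30 days (September has 30).
Oct 7, 1633 → Nov 7, 1633: 31 days (October has 31).
Nov 7, 1633 → Dec 7, 1633: 30 days (November has 30).
Dec 7, 1633 → Jan 7, 1634: 31 days (December has 31).
Jan 7, 1634 → Feb 7, 1634: 31 days (January has 31).
Feb 7, 1634 → Mar 7, 1634: 28 days (February has 28).
Mar 7, 1634 → Apr 7, 1634: 31 days (March has 31).
Apr 7, 1634 → May 3, 1634: 26 days.
Total: 6082 days.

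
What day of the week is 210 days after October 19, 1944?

Thursday

Oct 19, 1944 is a Thursday.
210 mod 7 = 0, so 210 days after a Thursday is Thursday + 0 = Thursday.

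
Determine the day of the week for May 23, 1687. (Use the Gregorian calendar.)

Doomsday rule: the anchor day for the 1600s is Tuesday. For year 87: 87÷12 = 7 r 3, and 3÷4 = 0, so 7+3+0 = 10.
Tuesday + 10 ≡ Friday — that's 1687's doomsday.
In May the doomsday date is May 9.
May 23 is 14 days after May 9; 14 mod 7 = 0, so Friday + 0 = Friday.

Friday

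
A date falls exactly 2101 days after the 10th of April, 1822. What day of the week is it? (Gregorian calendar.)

Thursday

Apr 10, 1822 is a Wednesday.
2101 mod 7 = 1, so 2101 days after a Wednesday is Wednesday + 1 = Thursday.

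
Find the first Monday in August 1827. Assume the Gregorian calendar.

August 6, 1827

August 1, 1827 is a Wednesday.
The first Monday is therefore August 6 (5 days later).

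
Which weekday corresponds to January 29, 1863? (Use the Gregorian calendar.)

Thursday

Doomsday rule: the anchor day for the 1800s is Friday. For year 63: 63÷12 = 5 r 3, and 3÷4 = 0, so 5+3+0 = 8.
Friday + 8 ≡ Saturday — that's 1863's doomsday.
In January the doomsday date is Jan 3 (1863 is not a leap year).
Jan 29 is 26 days after Jan 3; 26 mod 7 = 5, so Saturday + 5 = Thursday.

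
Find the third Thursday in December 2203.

December 15, 2203

December 1, 2203 is a Thursday.
The first Thursday is therefore December 1 (same day).
The third Thursday is 1 + 2×7 = December 15.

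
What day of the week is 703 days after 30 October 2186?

Thursday

First find the weekday of Oct 30, 2186. Doomsday rule: the anchor day for the 2100s is Sunday. For year 86: 86÷12 = 7 r 2, and 2÷4 = 0, so 7+2+0 = 9.
Sunday + 9 ≡ Tuesday — that's 2186's doomsday.
In October the doomsday date is Oct 10.
Oct 30 is 20 days after Oct 10; 20 mod 7 = 6, so Tuesday + 6 = Monday.
703 mod 7 = 3, so 703 days after a Monday is Monday + 3 = Thursday.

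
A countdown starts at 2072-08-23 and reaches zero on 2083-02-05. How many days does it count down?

3818

Aug 23, 2072 → Aug 23, 2073: 365 days.
Aug 23, 2073 → Aug 23, 2074: 365 days.
Aug 23, 2074 → Aug 23, 2075: 365 days.
Aug 23, 2075 → Aug 23, 2076: 366 days (Feb 29, 2076 is in that span).
Aug 23, 2076 → Aug 23, 2077: 365 days.
Aug 23, 2077 → Aug 23, 2078: 365 days.
Aug 23, 2078 → Aug 23, 2079: 365 days.
Aug 23, 2079 → Aug 23, 2080: 366 days (Feb 29, 2080 is in that span).
Aug 23, 2080 → Aug 23, 2081: 365 days.
Aug 23, 2081 → Aug 23, 2082: 365 days.
Aug 23, 2082 → Sep 23, 2082: 31 days (August has 31).
Sep 23, 2082 → Oct 23, 2082: 30 days (September has 30).
Oct 23, 2082 → Nov 23, 2082: 31 days (October has 31).
Nov 23, 2082 → Dec 23, 2082: 30 days (November has 30).
Dec 23, 2082 → Jan 23, 2083: 31 days (December has 31).
Jan 23, 2083 → Feb 5, 2083: 13 days.
Total: 3818 days.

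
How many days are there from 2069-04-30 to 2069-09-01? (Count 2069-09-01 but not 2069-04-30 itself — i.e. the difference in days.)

Apr 30, 2069 → May 30, 2069: 30 days (April has 30).
May 30, 2069 → Jun 30, 2069: 31 days (May has 31).
Jun 30, 2069 → Jul 30, 2069: 30 days (June has 30).
Jul 30, 2069 → Aug 30, 2069: 31 days (July has 31).
Aug 30, 2069 → Sep 1, 2069: 2 days.
Total: 124 days.

124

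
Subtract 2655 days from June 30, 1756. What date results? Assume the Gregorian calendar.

March 24, 1749

−366 (one year; includes Feb 29, 1756) → Jun 30, 1755 (2289 left).
−365 (one year) → Jun 30, 1754 (1924 left).
−365 (one year) → Jun 30, 1753 (1559 left).
−365 (one year) → Jun 30, 1752 (1194 left).
−366 (one year; includes Feb 29, 1752) → Jun 30, 1751 (828 left).
−365 (one year) → Jun 30, 1750 (463 left).
−365 (one year) → Jun 30, 1749 (98 left).
−30 → May 31, 1749 (end of May, 31 days; 68 left).
−31 → Apr 30, 1749 (end of Apr, 30 days; 37 left).
−30 → Mar 31, 1749 (end of Mar, 31 days; 7 left).
−7 → Mar 24, 1749.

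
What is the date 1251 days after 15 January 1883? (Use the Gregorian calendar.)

+365 (one year) → Jan 15, 1884 (886 left).
+366 (one year; includes Feb 29, 1884) → Jan 15, 1885 (520 left).
+365 (one year) → Jan 15, 1886 (155 left).
Jan has 31 days: +17 → Feb 1, 1886 (138 left).
Feb has 28 days: +28 → Mar 1, 1886 (110 left).
Mar has 31 days: +31 → Apr 1, 1886 (79 left).
Apr has 30 days: +30 → May 1, 1886 (49 left).
May has 31 days: +31 → Jun 1, 1886 (18 left).
+18 → Jun 19, 1886.

June 19, 1886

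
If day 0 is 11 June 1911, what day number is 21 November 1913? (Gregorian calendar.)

894

Jun 11, 1911 → Jun 11, 1912: 366 days (Feb 29, 1912 is in that span).
Jun 11, 1912 → Jun 11, 1913: 365 days.
Jun 11, 1913 → Jul 11, 1913: 30 days (June has 30).
Jul 11, 1913 → Aug 11, 1913: 31 days (July has 31).
Aug 11, 1913 → Sep 11, 1913: 31 days (August has 31).
Sep 11, 1913 → Oct 11, 1913: 30 days (September has 30).
Oct 11, 1913 → Nov 11, 1913: 31 days (October has 31).
Nov 11, 1913 → Nov 21, 1913: 10 days.
Total: 894 days.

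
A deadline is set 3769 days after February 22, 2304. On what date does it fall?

June 18, 2314

+366 (one year; includes Feb 29, 2304) → Feb 22, 2305 (3403 left).
+365 (one year) → Feb 22, 2306 (3038 left).
+365 (one year) → Feb 22, 2307 (2673 left).
+365 (one year) → Feb 22, 2308 (2308 left).
+366 (one year; includes Feb 29, 2308) → Feb 22, 2309 (1942 left).
+365 (one year) → Feb 22, 2310 (1577 left).
+365 (one year) → Feb 22, 2311 (1212 left).
+365 (one year) → Feb 22, 2312 (847 left).
+366 (one year; includes Feb 29, 2312) → Feb 22, 2313 (481 left).
+365 (one year) → Feb 22, 2314 (116 left).
Feb has 28 days: +7 → Mar 1, 2314 (109 left).
Mar has 31 days: +31 → Apr 1, 2314 (78 left).
Apr has 30 days: +30 → May 1, 2314 (48 left).
May has 31 days: +31 → Jun 1, 2314 (17 left).
+17 → Jun 18, 2314.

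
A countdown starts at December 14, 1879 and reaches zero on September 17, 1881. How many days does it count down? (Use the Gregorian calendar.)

643

Dec 14, 1879 → Dec 14, 1880: 366 days (Feb 29, 1880 is in that span).
Dec 14, 1880 → Jan 14, 1881: 31 days (December has 31).
Jan 14, 1881 → Feb 14, 1881: 31 days (January has 31).
Feb 14, 1881 → Mar 14, 1881: 28 days (February has 28).
Mar 14, 1881 → Apr 14, 1881: 31 days (March has 31).
Apr 14, 1881 → May 14, 1881: 30 days (April has 30).
May 14, 1881 → Jun 14, 1881: 31 days (May has 31).
Jun 14, 1881 → Jul 14, 1881: 30 days (June has 30).
Jul 14, 1881 → Aug 14, 1881: 31 days (July has 31).
Aug 14, 1881 → Sep 14, 1881: 31 days (August has 31).
Sep 14, 1881 → Sep 17, 1881: 3 days.
Total: 643 days.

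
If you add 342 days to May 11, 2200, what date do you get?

April 18, 2201

May has 31 days: +21 → Jun 1, 2200 (321 left).
Jun has 30 days: +30 → Jul 1, 2200 (291 left).
Jul has 31 days: +31 → Aug 1, 2200 (260 left).
Aug has 31 days: +31 → Sep 1, 2200 (229 left).
Sep has 30 days: +30 → Oct 1, 2200 (199 left).
Oct has 31 days: +31 → Nov 1, 2200 (168 left).
Nov has 30 days: +30 → Dec 1, 2200 (138 left).
Dec has 31 days: +31 → Jan 1, 2201 (107 left).
Jan has 31 days: +31 → Feb 1, 2201 (76 left).
Feb has 28 days: +28 → Mar 1, 2201 (48 left).
Mar has 31 days: +31 → Apr 1, 2201 (17 left).
+17 → Apr 18, 2201.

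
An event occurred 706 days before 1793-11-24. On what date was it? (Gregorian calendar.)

December 19, 1791

−365 (one year) → Nov 24, 1792 (341 left).
−24 → Oct 31, 1792 (end of Oct, 31 days; 317 left).
−31 → Sep 30, 1792 (end of Sep, 30 days; 286 left).
−30 → Aug 31, 1792 (end of Aug, 31 days; 256 left).
−31 → Jul 31, 1792 (end of Jul, 31 days; 225 left).
−31 → Jun 30, 1792 (end of Jun, 30 days; 194 left).
−30 → May 31, 1792 (end of May, 31 days; 164 left).
−31 → Apr 30, 1792 (end of Apr, 30 days; 133 left).
−30 → Mar 31, 1792 (end of Mar, 31 days; 103 left).
−31 → Feb 29, 1792 (end of Feb, 29 days; 72 left).
−29 → Jan 31, 1792 (end of Jan, 31 days; 43 left).
−31 → Dec 31, 1791 (end of Dec, 31 days; 12 left).
−12 → Dec 19, 1791.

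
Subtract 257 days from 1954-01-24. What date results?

−24 → Dec 31, 1953 (end of Dec, 31 days; 233 left).
−31 → Nov 30, 1953 (end of Nov, 30 days; 202 left).
−30 → Oct 31, 1953 (end of Oct, 31 days; 172 left).
−31 → Sep 30, 1953 (end of Sep, 30 days; 141 left).
−30 → Aug 31, 1953 (end of Aug, 31 days; 111 left).
−31 → Jul 31, 1953 (end of Jul, 31 days; 80 left).
−31 → Jun 30, 1953 (end of Jun, 30 days; 49 left).
−30 → May 31, 1953 (end of May, 31 days; 19 left).
−19 → May 12, 1953.

May 12, 1953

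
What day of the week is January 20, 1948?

Doomsday rule: the anchor day for the 1900s is Wednesday. For year 48: 48÷12 = 4 r 0, and 0÷4 = 0, so 4+0+0 = 4.
Wednesday + 4 ≡ Sunday — that's 1948's doomsday.
In January the doomsday date is Jan 4 (1948 is a leap year (divisible by 4)).
Jan 20 is 16 days after Jan 4; 16 mod 7 = 2, so Sunday + 2 = Tuesday.

Tuesday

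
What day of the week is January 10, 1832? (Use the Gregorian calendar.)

Tuesday

Doomsday rule: the anchor day for the 1800s is Friday. For year 32: 32÷12 = 2 r 8, and 8÷4 = 2, so 2+8+2 = 12.
Friday + 12 ≡ Wednesday — that's 1832's doomsday.
In January the doomsday date is Jan 4 (1832 is a leap year (divisible by 4)).
Jan 10 is 6 days after Jan 4; 6 mod 7 = 6, so Wednesday + 6 = Tuesday.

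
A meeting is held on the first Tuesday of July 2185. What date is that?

July 5, 2185

July 1, 2185 is a Friday.
The first Tuesday is therefore July 5 (4 days later).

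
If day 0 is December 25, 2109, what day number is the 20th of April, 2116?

2308

Dec 25, 2109 → Dec 25, 2110: 365 days.
Dec 25, 2110 → Dec 25, 2111: 365 days.
Dec 25, 2111 → Dec 25, 2112: 366 days (Feb 29, 2112 is in that span).
Dec 25, 2112 → Dec 25, 2113: 365 days.
Dec 25, 2113 → Dec 25, 2114: 365 days.
Dec 25, 2114 → Dec 25, 2115: 365 days.
Dec 25, 2115 → Jan 25, 2116: 31 days (December has 31).
Jan 25, 2116 → Feb 25, 2116: 31 days (January has 31).
Feb 25, 2116 → Mar 25, 2116: 29 days (February has 29).
Mar 25, 2116 → Apr 20, 2116: 26 days.
Total: 2308 days.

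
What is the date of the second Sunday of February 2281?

February 1, 2281 is a Tuesday.
The first Sunday is therefore February 6 (5 days later).
The second Sunday is 6 + 1×7 = February 13.

February 13, 2281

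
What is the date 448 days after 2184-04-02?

June 24, 2185

+365 (one year) → Apr 2, 2185 (83 left).
Apr has 30 days: +29 → May 1, 2185 (54 left).
May has 31 days: +31 → Jun 1, 2185 (23 left).
+23 → Jun 24, 2185.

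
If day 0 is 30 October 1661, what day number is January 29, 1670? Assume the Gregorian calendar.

3013

Oct 30, 1661 → Oct 30, 1662: 365 days.
Oct 30, 1662 → Oct 30, 1663: 365 days.
Oct 30, 1663 → Oct 30, 1664: 366 days (Feb 29, 1664 is in that span).
Oct 30, 1664 → Oct 30, 1665: 365 days.
Oct 30, 1665 → Oct 30, 1666: 365 days.
Oct 30, 1666 → Oct 30, 1667: 365 days.
Oct 30, 1667 → Oct 30, 1668: 366 days (Feb 29, 1668 is in that span).
Oct 30, 1668 → Oct 30, 1669: 365 days.
Oct 30, 1669 → Nov 30, 1669: 31 days (October has 31).
Nov 30, 1669 → Dec 30, 1669: 30 days (November has 30).
Dec 30, 1669 → Jan 29, 1670: 30 days.
Total: 3013 days.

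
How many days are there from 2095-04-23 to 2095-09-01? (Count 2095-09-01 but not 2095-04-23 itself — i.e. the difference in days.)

Apr 23, 2095 → May 23, 2095: 30 days (April has 30).
May 23, 2095 → Jun 23, 2095: 31 days (May has 31).
Jun 23, 2095 → Jul 23, 2095: 30 days (June has 30).
Jul 23, 2095 → Aug 23, 2095: 31 days (July has 31).
Aug 23, 2095 → Sep 1, 2095: 9 days.
Total: 131 days.

131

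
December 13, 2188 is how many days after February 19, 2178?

Feb 19, 2178 → Feb 19, 2179: 365 days.
Feb 19, 2179 → Feb 19, 2180: 365 days.
Feb 19, 2180 → Feb 19, 2181: 366 days (Feb 29, 2180 is in that span).
Feb 19, 2181 → Feb 19, 2182: 365 days.
Feb 19, 2182 → Feb 19, 2183: 365 days.
Feb 19, 2183 → Feb 19, 2184: 365 days.
Feb 19, 2184 → Feb 19, 2185: 366 days (Feb 29, 2184 is in that span).
Feb 19, 2185 → Feb 19, 2186: 365 days.
Feb 19, 2186 → Feb 19, 2187: 365 days.
Feb 19, 2187 → Feb 19, 2188: 365 days.
Feb 19, 2188 → Mar 19, 2188: 29 days (February has 29).
Mar 19, 2188 → Apr 19, 2188: 31 days (March has 31).
Apr 19, 2188 → May 19, 2188: 30 days (April has 30).
May 19, 2188 → Jun 19, 2188: 31 days (May has 31).
Jun 19, 2188 → Jul 19, 2188: 30 days (June has 30).
Jul 19, 2188 → Aug 19, 2188: 31 days (July has 31).
Aug 19, 2188 → Sep 19, 2188: 31 days (August has 31).
Sep 19, 2188 → Oct 19, 2188: 30 days (September has 30).
Oct 19, 2188 → Nov 19, 2188: 31 days (October has 31).
Nov 19, 2188 → Dec 13, 2188: 24 days.
Total: 3950 days.

3950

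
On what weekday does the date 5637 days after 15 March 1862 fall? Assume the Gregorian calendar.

First find the weekday of Mar 15, 1862. Doomsday rule: the anchor day for the 1800s is Friday. For year 62: 62÷12 = 5 r 2, and 2÷4 = 0, so 5+2+0 = 7.
Friday + 7 ≡ Friday — that's 1862's doomsday.
In March the doomsday date is Mar 14.
Mar 15 is 1 day after Mar 14; 1 mod 7 = 1, so Friday + 1 = Saturday.
5637 mod 7 = 2, so 5637 days after a Saturday is Saturday + 2 = Monday.

Monday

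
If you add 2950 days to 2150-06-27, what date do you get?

+365 (one year) → Jun 27, 2151 (2585 left).
+366 (one year; includes Feb 29, 2152) → Jun 27, 2152 (2219 left).
+365 (one year) → Jun 27, 2153 (1854 left).
+365 (one year) → Jun 27, 2154 (1489 left).
+365 (one year) → Jun 27, 2155 (1124 left).
+366 (one year; includes Feb 29, 2156) → Jun 27, 2156 (758 left).
+365 (one year) → Jun 27, 2157 (393 left).
Jun has 30 days: +4 → Jul 1, 2157 (389 left).
Jul has 31 days: +31 → Aug 1, 2157 (358 left).
Aug has 31 days: +31 → Sep 1, 2157 (327 left).
Sep has 30 days: +30 → Oct 1, 2157 (297 left).
Oct has 31 days: +31 → Nov 1, 2157 (266 left).
Nov has 30 days: +30 → Dec 1, 2157 (236 left).
Dec has 31 days: +31 → Jan 1, 2158 (205 left).
Jan has 31 days: +31 → Feb 1, 2158 (174 left).
Feb has 28 days: +28 → Mar 1, 2158 (146 left).
Mar has 31 days: +31 → Apr 1, 2158 (115 left).
Apr has 30 days: +30 → May 1, 2158 (85 left).
May has 31 days: +31 → Jun 1, 2158 (54 left).
Jun has 30 days: +30 → Jul 1, 2158 (24 left).
+24 → Jul 25, 2158.

July 25, 2158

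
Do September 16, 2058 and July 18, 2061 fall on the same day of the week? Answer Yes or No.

Yes

From Sep 16, 2058 to Jul 18, 2061 is 1036 days.
1036 mod 7 = 0, so they are the same weekday.
(Sep 16, 2058 is a Monday; Jul 18, 2061 is a Monday.)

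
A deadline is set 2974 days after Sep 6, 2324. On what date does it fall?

+365 (one year) → Sep 6, 2325 (2609 left).
+365 (one year) → Sep 6, 2326 (2244 left).
+365 (one year) → Sep 6, 2327 (1879 left).
+366 (one year; includes Feb 29, 2328) → Sep 6, 2328 (1513 left).
+365 (one year) → Sep 6, 2329 (1148 left).
+365 (one year) → Sep 6, 2330 (783 left).
+365 (one year) → Sep 6, 2331 (418 left).
+366 (one year; includes Feb 29, 2332) → Sep 6, 2332 (52 left).
Sep has 30 days: +25 → Oct 1, 2332 (27 left).
+27 → Oct 28, 2332.

October 28, 2332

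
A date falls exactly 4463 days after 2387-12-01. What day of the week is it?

Saturday

First find the weekday of Dec 1, 2387. Doomsday rule: the anchor day for the 2300s is Wednesday. For year 87: 87÷12 = 7 r 3, and 3÷4 = 0, so 7+3+0 = 10.
Wednesday + 10 ≡ Saturday — that's 2387's doomsday.
In December the doomsday date is Dec 12.
Dec 1 is 11 days before Dec 12; 11 mod 7 = 4, so Saturday − 4 = Tuesday.
4463 mod 7 = 4, so 4463 days after a Tuesday is Tuesday + 4 = Saturday.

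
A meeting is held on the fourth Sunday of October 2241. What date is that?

October 24, 2241

October 1, 2241 is a Friday.
The first Sunday is therefore October 3 (2 days later).
The fourth Sunday is 3 + 3×7 = October 24.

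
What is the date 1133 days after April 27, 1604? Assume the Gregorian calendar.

+365 (one year) → Apr 27, 1605 (768 left).
+365 (one year) → Apr 27, 1606 (403 left).
+365 (one year) → Apr 27, 1607 (38 left).
Apr has 30 days: +4 → May 1, 1607 (34 left).
May has 31 days: +31 → Jun 1, 1607 (3 left).
+3 → Jun 4, 1607.

June 4, 1607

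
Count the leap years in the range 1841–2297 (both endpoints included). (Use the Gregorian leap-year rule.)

111

Multiples of 4 in [1841,2297]: 114.
Of those, multiples of 100: 4 (not leap unless ÷400).
Multiples of 400: 1.
Leap years = 114 − 4 + 1 = 111.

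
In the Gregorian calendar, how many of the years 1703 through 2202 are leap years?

Multiples of 4 in [1703,2202]: 125.
Of those, multiples of 100: 5 (not leap unless ÷400).
Multiples of 400: 1.
Leap years = 125 − 5 + 1 = 121.

121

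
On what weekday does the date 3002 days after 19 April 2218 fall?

First find the weekday of Apr 19, 2218. Doomsday rule: the anchor day for the 2200s is Friday. For year 18: 18÷12 = 1 r 6, and 6÷4 = 1, so 1+6+1 = 8.
Friday + 8 ≡ Saturday — that's 2218's doomsday.
In April the doomsday date is Apr 4.
Apr 19 is 15 days after Apr 4; 15 mod 7 = 1, so Saturday + 1 = Sunday.
3002 mod 7 = 6, so 3002 days after a Sunday is Sunday + 6 = Saturday.

Saturday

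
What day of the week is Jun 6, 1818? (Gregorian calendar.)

Doomsday rule: the anchor day for the 1800s is Friday. For year 18: 18÷12 = 1 r 6, and 6÷4 = 1, so 1+6+1 = 8.
Friday + 8 ≡ Saturday — that's 1818's doomsday.
In June the doomsday date is Jun 6.
Jun 6 is the doomsday itself: Saturday.

Saturday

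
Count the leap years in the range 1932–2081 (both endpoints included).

38

Multiples of 4 in [1932,2081]: 38.
Of those, multiples of 100: 1 (not leap unless ÷400).
Multiples of 400: 1.
Leap years = 38 − 1 + 1 = 38.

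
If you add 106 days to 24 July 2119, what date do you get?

Jul has 31 days: +8 → Aug 1, 2119 (98 left).
Aug has 31 days: +31 → Sep 1, 2119 (67 left).
Sep has 30 days: +30 → Oct 1, 2119 (37 left).
Oct has 31 days: +31 → Nov 1, 2119 (6 left).
+6 → Nov 7, 2119.

November 7, 2119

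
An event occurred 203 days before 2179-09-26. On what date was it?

March 7, 2179

−26 → Aug 31, 2179 (end of Aug, 31 days; 177 left).
−31 → Jul 31, 2179 (end of Jul, 31 days; 146 left).
−31 → Jun 30, 2179 (end of Jun, 30 days; 115 left).
−30 → May 31, 2179 (end of May, 31 days; 85 left).
−31 → Apr 30, 2179 (end of Apr, 30 days; 54 left).
−30 → Mar 31, 2179 (end of Mar, 31 days; 24 left).
−24 → Mar 7, 2179.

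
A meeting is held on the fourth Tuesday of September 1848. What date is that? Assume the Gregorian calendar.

September 1, 1848 is a Friday.
The first Tuesday is therefore September 5 (4 days later).
The fourth Tuesday is 5 + 3×7 = September 26.

September 26, 1848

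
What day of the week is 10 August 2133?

Doomsday rule: the anchor day for the 2100s is Sunday. For year 33: 33÷12 = 2 r 9, and 9÷4 = 2, so 2+9+2 = 13.
Sunday + 13 ≡ Saturday — that's 2133's doomsday.
In August the doomsday date is Aug 8.
Aug 10 is 2 days after Aug 8; 2 mod 7 = 2, so Saturday + 2 = Monday.

Monday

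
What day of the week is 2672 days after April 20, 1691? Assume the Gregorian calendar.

Wednesday

Apr 20, 1691 is a Friday.
2672 mod 7 = 5, so 2672 days after a Friday is Friday + 5 = Wednesday.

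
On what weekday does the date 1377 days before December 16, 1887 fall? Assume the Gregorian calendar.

Sunday

Dec 16, 1887 is a Friday.
1377 mod 7 = 5, so 1377 days before a Friday is Friday − 5 = Sunday.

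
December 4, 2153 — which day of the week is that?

Doomsday rule: the anchor day for the 2100s is Sunday. For year 53: 53÷12 = 4 r 5, and 5÷4 = 1, so 4+5+1 = 10.
Sunday + 10 ≡ Wednesday — that's 2153's doomsday.
In December the doomsday date is Dec 12.
Dec 4 is 8 days before Dec 12; 8 mod 7 = 1, so Wednesday − 1 = Tuesday.

Tuesday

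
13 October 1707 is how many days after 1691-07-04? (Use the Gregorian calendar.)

5944

Jul 4, 1691 → Jul 4, 1692: 366 days (Feb 29, 1692 is in that span).
Jul 4, 1692 → Jul 4, 1693: 365 days.
Jul 4, 1693 → Jul 4, 1694: 365 days.
Jul 4, 1694 → Jul 4, 1695: 365 days.
Jul 4, 1695 → Jul 4, 1696: 366 days (Feb 29, 1696 is in that span).
Jul 4, 1696 → Jul 4, 1697: 365 days.
Jul 4, 1697 → Jul 4, 1698: 365 days.
Jul 4, 1698 → Jul 4, 1699: 365 days.
Jul 4, 1699 → Jul 4, 1700: 365 days.
Jul 4, 1700 → Jul 4, 1701: 365 days.
Jul 4, 1701 → Jul 4, 1702: 365 days.
Jul 4, 1702 → Jul 4, 1703: 365 days.
Jul 4, 1703 → Jul 4, 1704: 366 days (Feb 29, 1704 is in that span).
Jul 4, 1704 → Jul 4, 1705: 365 days.
Jul 4, 1705 → Jul 4, 1706: 365 days.
Jul 4, 1706 → Jul 4, 1707: 365 days.
Jul 4, 1707 → Aug 4, 1707: 31 days (July has 31).
Aug 4, 1707 → Sep 4, 1707: 31 days (August has 31).
Sep 4, 1707 → Oct 4, 1707: 30 days (September has 30).
Oct 4, 1707 → Oct 13, 1707: 9 days.
Total: 5944 days.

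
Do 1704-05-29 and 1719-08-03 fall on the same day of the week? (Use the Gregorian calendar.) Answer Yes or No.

From May 29, 1704 to Aug 3, 1719 is 5544 days.
5544 mod 7 = 0, so they are the same weekday.
(May 29, 1704 is a Thursday; Aug 3, 1719 is a Thursday.)

Yes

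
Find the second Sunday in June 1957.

June 1, 1957 is a Saturday.
The first Sunday is therefore June 2 (1 days later).
The second Sunday is 2 + 1×7 = June 9.

June 9, 1957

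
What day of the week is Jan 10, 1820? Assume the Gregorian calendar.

Doomsday rule: the anchor day for the 1800s is Friday. For year 20: 20÷12 = 1 r 8, and 8÷4 = 2, so 1+8+2 = 11.
Friday + 11 ≡ Tuesday — that's 1820's doomsday.
In January the doomsday date is Jan 4 (1820 is a leap year (divisible by 4)).
Jan 10 is 6 days after Jan 4; 6 mod 7 = 6, so Tuesday + 6 = Monday.

Monday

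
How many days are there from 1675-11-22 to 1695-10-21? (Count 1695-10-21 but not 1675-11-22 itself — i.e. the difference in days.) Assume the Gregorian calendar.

7273

Nov 22, 1675 → Nov 22, 1676: 366 days (Feb 29, 1676 is in that span).
Nov 22, 1676 → Nov 22, 1677: 365 days.
Nov 22, 1677 → Nov 22, 1678: 365 days.
Nov 22, 1678 → Nov 22, 1679: 365 days.
Nov 22, 1679 → Nov 22, 1680: 366 days (Feb 29, 1680 is in that span).
Nov 22, 1680 → Nov 22, 1681: 365 days.
Nov 22, 1681 → Nov 22, 1682: 365 days.
Nov 22, 1682 → Nov 22, 1683: 365 days.
Nov 22, 1683 → Nov 22, 1684: 366 days (Feb 29, 1684 is in that span).
Nov 22, 1684 → Nov 22, 1685: 365 days.
Nov 22, 1685 → Nov 22, 1686: 365 days.
Nov 22, 1686 → Nov 22, 1687: 365 days.
Nov 22, 1687 → Nov 22, 1688: 366 days (Feb 29, 1688 is in that span).
Nov 22, 1688 → Nov 22, 1689: 365 days.
Nov 22, 1689 → Nov 22, 1690: 365 days.
Nov 22, 1690 → Nov 22, 1691: 365 days.
Nov 22, 1691 → Nov 22, 1692: 366 days (Feb 29, 1692 is in that span).
Nov 22, 1692 → Nov 22, 1693: 365 days.
Nov 22, 1693 → Nov 22, 1694: 365 days.
Nov 22, 1694 → Dec 22, 1694: 30 days (November has 30).
Dec 22, 1694 → Jan 22, 1695: 31 days (December has 31).
Jan 22, 1695 → Feb 22, 1695: 31 days (January has 31).
Feb 22, 1695 → Mar 22, 1695: 28 days (February has 28).
Mar 22, 1695 → Apr 22, 1695: 31 days (March has 31).
Apr 22, 1695 → May 22, 1695: 30 days (April has 30).
May 22, 1695 → Jun 22, 1695: 31 days (May has 31).
Jun 22, 1695 → Jul 22, 1695: 30 days (June has 30).
Jul 22, 1695 → Aug 22, 1695: 31 days (July has 31).
Aug 22, 1695 → Sep 22, 1695: 31 days (August has 31).
Sep 22, 1695 → Oct 21, 1695: 29 days.
Total: 7273 days.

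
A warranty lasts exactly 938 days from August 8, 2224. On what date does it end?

March 4, 2227

+365 (one year) → Aug 8, 2225 (573 left).
+365 (one year) → Aug 8, 2226 (208 left).
Aug has 31 days: +24 → Sep 1, 2226 (184 left).
Sep has 30 days: +30 → Oct 1, 2226 (154 left).
Oct has 31 days: +31 → Nov 1, 2226 (123 left).
Nov has 30 days: +30 → Dec 1, 2226 (93 left).
Dec has 31 days: +31 → Jan 1, 2227 (62 left).
Jan has 31 days: +31 → Feb 1, 2227 (31 left).
Feb has 28 days: +28 → Mar 1, 2227 (3 left).
+3 → Mar 4, 2227.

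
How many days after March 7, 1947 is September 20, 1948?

563

Mar 7, 1947 → Mar 7, 1948: 366 days (Feb 29, 1948 is in that span).
Mar 7, 1948 → Apr 7, 1948: 31 days (March has 31).
Apr 7, 1948 → May 7, 1948: 30 days (April has 30).
May 7, 1948 → Jun 7, 1948: 31 days (May has 31).
Jun 7, 1948 → Jul 7, 1948: 30 days (June has 30).
Jul 7, 1948 → Aug 7, 1948: 31 days (July has 31).
Aug 7, 1948 → Sep 7, 1948: 31 days (August has 31).
Sep 7, 1948 → Sep 20, 1948: 13 days.
Total: 563 days.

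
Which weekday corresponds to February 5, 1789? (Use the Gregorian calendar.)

Thursday

Doomsday rule: the anchor day for the 1700s is Sunday. For year 89: 89÷12 = 7 r 5, and 5÷4 = 1, so 7+5+1 = 13.
Sunday + 13 ≡ Saturday — that's 1789's doomsday.
In February the doomsday date is Feb 28 (1789 is not a leap year).
Feb 5 is 23 days before Feb 28; 23 mod 7 = 2, so Saturday − 2 = Thursday.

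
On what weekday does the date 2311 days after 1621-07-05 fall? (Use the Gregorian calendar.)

Tuesday

Jul 5, 1621 is a Monday.
2311 mod 7 = 1, so 2311 days after a Monday is Monday + 1 = Tuesday.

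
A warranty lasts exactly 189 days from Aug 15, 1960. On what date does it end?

February 20, 1961

Aug has 31 days: +17 → Sep 1, 1960 (172 left).
Sep has 30 days: +30 → Oct 1, 1960 (142 left).
Oct has 31 days: +31 → Nov 1, 1960 (111 left).
Nov has 30 days: +30 → Dec 1, 1960 (81 left).
Dec has 31 days: +31 → Jan 1, 1961 (50 left).
Jan has 31 days: +31 → Feb 1, 1961 (19 left).
+19 → Feb 20, 1961.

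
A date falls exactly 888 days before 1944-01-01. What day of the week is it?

Jan 1, 1944 is a Saturday.
888 mod 7 = 6, so 888 days before a Saturday is Saturday − 6 = Sunday.

Sunday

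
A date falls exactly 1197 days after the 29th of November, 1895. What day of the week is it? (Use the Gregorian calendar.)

Friday

Nov 29, 1895 is a Friday.
1197 mod 7 = 0, so 1197 days after a Friday is Friday + 0 = Friday.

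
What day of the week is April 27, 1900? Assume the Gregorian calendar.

Friday

Doomsday rule: the anchor day for the 1900s is Wednesday. For year 00: 0÷12 = 0 r 0, and 0÷4 = 0, so 0+0+0 = 0.
Wednesday + 0 ≡ Wednesday — that's 1900's doomsday.
In April the doomsday date is Apr 4.
Apr 27 is 23 days after Apr 4; 23 mod 7 = 2, so Wednesday + 2 = Friday.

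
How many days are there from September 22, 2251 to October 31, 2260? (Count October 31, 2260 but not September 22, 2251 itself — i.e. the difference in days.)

3327

Sep 22, 2251 → Sep 22, 2252: 366 days (Feb 29, 2252 is in that span).
Sep 22, 2252 → Sep 22, 2253: 365 days.
Sep 22, 2253 → Sep 22, 2254: 365 days.
Sep 22, 2254 → Sep 22, 2255: 365 days.
Sep 22, 2255 → Sep 22, 2256: 366 days (Feb 29, 2256 is in that span).
Sep 22, 2256 → Sep 22, 2257: 365 days.
Sep 22, 2257 → Sep 22, 2258: 365 days.
Sep 22, 2258 → Sep 22, 2259: 365 days.
Sep 22, 2259 → Sep 22, 2260: 366 days (Feb 29, 2260 is in that span).
Sep 22, 2260 → Oct 22, 2260: 30 days (September has 30).
Oct 22, 2260 → Oct 31, 2260: 9 days.
Total: 3327 days.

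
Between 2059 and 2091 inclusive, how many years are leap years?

Multiples of 4 in [2059,2091]: 8.
Of those, multiples of 100: 0 (not leap unless ÷400).
Multiples of 400: 0.
Leap years = 8 − 0 + 0 = 8.

8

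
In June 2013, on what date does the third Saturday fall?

June 1, 2013 is a Saturday.
The first Saturday is therefore June 1 (same day).
The third Saturday is 1 + 2×7 = June 15.

June 15, 2013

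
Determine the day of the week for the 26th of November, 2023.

Doomsday rule: the anchor day for the 2000s is Tuesday. For year 23: 23÷12 = 1 r 11, and 11÷4 = 2, so 1+11+2 = 14.
Tuesday + 14 ≡ Tuesday — that's 2023's doomsday.
In November the doomsday date is Nov 7.
Nov 26 is 19 days after Nov 7; 19 mod 7 = 5, so Tuesday + 5 = Sunday.

Sunday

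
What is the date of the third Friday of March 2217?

March 21, 2217

March 1, 2217 is a Saturday.
The first Friday is therefore March 7 (6 days later).
The third Friday is 7 + 2×7 = March 21.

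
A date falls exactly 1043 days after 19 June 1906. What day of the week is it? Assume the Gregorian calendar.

Jun 19, 1906 is a Tuesday.
1043 mod 7 = 0, so 1043 days after a Tuesday is Tuesday + 0 = Tuesday.

Tuesday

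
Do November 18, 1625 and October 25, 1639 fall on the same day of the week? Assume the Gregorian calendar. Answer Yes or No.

Yes

From Nov 18, 1625 to Oct 25, 1639 is 5089 days.
5089 mod 7 = 0, so they are the same weekday.
(Nov 18, 1625 is a Tuesday; Oct 25, 1639 is a Tuesday.)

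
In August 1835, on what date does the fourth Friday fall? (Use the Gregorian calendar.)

August 1, 1835 is a Saturday.
The first Friday is therefore August 7 (6 days later).
The fourth Friday is 7 + 3×7 = August 28.

August 28, 1835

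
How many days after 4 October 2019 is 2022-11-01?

Oct 4, 2019 → Oct 4, 2020: 366 days (Feb 29, 2020 is in that span).
Oct 4, 2020 → Oct 4, 2021: 365 days.
Oct 4, 2021 → Nov 4, 2021: 31 days (October has 31).
Nov 4, 2021 → Dec 4, 2021: 30 days (November has 30).
Dec 4, 2021 → Jan 4, 2022: 31 days (December has 31).
Jan 4, 2022 → Feb 4, 2022: 31 days (January has 31).
Feb 4, 2022 → Mar 4, 2022: 28 days (February has 28).
Mar 4, 2022 → Apr 4, 2022: 31 days (March has 31).
Apr 4, 2022 → May 4, 2022: 30 days (April has 30).
May 4, 2022 → Jun 4, 2022: 31 days (May has 31).
Jun 4, 2022 → Jul 4, 2022: 30 days (June has 30).
Jul 4, 2022 → Aug 4, 2022: 31 days (July has 31).
Aug 4, 2022 → Sep 4, 2022: 31 days (August has 31).
Sep 4, 2022 → Oct 4, 2022: 30 days (September has 30).
Oct 4, 2022 → Nov 1, 2022: 28 days.
Total: 1124 days.

1124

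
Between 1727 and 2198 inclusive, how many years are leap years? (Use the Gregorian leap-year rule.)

Multiples of 4 in [1727,2198]: 118.
Of those, multiples of 100: 4 (not leap unless ÷400).
Multiples of 400: 1.
Leap years = 118 − 4 + 1 = 115.

115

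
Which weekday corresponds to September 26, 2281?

Monday

Doomsday rule: the anchor day for the 2200s is Friday. For year 81: 81÷12 = 6 r 9, and 9÷4 = 2, so 6+9+2 = 17.
Friday + 17 ≡ Monday — that's 2281's doomsday.
In September the doomsday date is Sep 5.
Sep 26 is 21 days after Sep 5; 21 mod 7 = 0, so Monday + 0 = Monday.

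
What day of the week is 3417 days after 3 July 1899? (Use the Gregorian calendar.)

Jul 3, 1899 is a Monday.
3417 mod 7 = 1, so 3417 days after a Monday is Monday + 1 = Tuesday.

Tuesday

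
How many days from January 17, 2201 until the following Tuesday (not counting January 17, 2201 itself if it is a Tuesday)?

Jan 17, 2201 is a Saturday.
From Saturday to the next Tuesday is 3 days.

3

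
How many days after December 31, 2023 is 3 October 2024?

277

Dec 31, 2023 → Jan 31, 2024: 31 days (December has 31).
Jan 31, 2024 → Feb 29, 2024: 29 days (January has 31).
Feb 29, 2024 → Mar 29, 2024: 29 days (February has 29).
Mar 29, 2024 → Apr 29, 2024: 31 days (March has 31).
Apr 29, 2024 → May 29, 2024: 30 days (April has 30).
May 29, 2024 → Jun 29, 2024: 31 days (May has 31).
Jun 29, 2024 → Jul 29, 2024: 30 days (June has 30).
Jul 29, 2024 → Aug 29, 2024: 31 days (July has 31).
Aug 29, 2024 → Sep 29, 2024: 31 days (August has 31).
Sep 29, 2024 → Oct 3, 2024: 4 days.
Total: 277 days.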